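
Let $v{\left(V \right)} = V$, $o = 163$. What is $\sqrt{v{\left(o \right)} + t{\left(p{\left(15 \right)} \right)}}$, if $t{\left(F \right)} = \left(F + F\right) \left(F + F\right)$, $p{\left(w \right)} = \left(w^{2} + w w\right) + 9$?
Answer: $\sqrt{842887} \approx 918.09$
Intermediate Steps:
$p{\left(w \right)} = 9 + 2 w^{2}$ ($p{\left(w \right)} = \left(w^{2} + w^{2}\right) + 9 = 2 w^{2} + 9 = 9 + 2 w^{2}$)
$t{\left(F \right)} = 4 F^{2}$ ($t{\left(F \right)} = 2 F 2 F = 4 F^{2}$)
$\sqrt{v{\left(o \right)} + t{\left(p{\left(15 \right)} \right)}} = \sqrt{163 + 4 \left(9 + 2 \cdot 15^{2}\right)^{2}} = \sqrt{163 + 4 \left(9 + 2 \cdot 225\right)^{2}} = \sqrt{163 + 4 \left(9 + 450\right)^{2}} = \sqrt{163 + 4 \cdot 459^{2}} = \sqrt{163 + 4 \cdot 210681} = \sqrt{163 + 842724} = \sqrt{842887}$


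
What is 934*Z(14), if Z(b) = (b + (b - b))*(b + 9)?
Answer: 300748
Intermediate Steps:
Z(b) = b*(9 + b) (Z(b) = (b + 0)*(9 + b) = b*(9 + b))
934*Z(14) = 934*(14*(9 + 14)) = 934*(14*23) = 934*322 = 300748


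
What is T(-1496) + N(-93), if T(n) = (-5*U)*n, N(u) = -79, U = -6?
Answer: -44959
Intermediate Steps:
T(n) = 30*n (T(n) = (-5*(-6))*n = 30*n)
T(-1496) + N(-93) = 30*(-1496) - 79 = -44880 - 79 = -44959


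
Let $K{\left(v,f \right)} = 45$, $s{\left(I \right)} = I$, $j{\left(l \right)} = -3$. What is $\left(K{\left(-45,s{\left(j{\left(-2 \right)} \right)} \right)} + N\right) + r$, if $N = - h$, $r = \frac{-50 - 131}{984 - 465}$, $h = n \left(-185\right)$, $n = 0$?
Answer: $\frac{23174}{519} \approx 44.651$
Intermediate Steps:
$h = 0$ ($h = 0 \left(-185\right) = 0$)
$r = - \frac{181}{519} \approx -0.34875$
$N = 0$ ($N = \left(-1\right) 0 = 0$)
$\left(K{\left(-45,s{\left(j{\left(-2 \right)} \right)} \right)} + N\right) + r = \left(45 + 0\right) - \frac{181}{519} = 45 - \frac{181}{519} = \frac{23174}{519}$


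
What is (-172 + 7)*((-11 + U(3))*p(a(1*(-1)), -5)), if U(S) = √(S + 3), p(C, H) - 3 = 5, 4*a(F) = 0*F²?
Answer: 14520 - 1320*√6 ≈ 11287.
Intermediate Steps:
a(F) = 0 (a(F) = (0*F²)/4 = (¼)*0 = 0)
p(C, H) = 8 (p(C, H) = 3 + 5 = 8)
U(S) = √(3 + S)
(-172 + 7)*((-11 + U(3))*p(a(1*(-1)), -5)) = (-172 + 7)*((-11 + √(3 + 3))*8) = -165*(-11 + √6)*8 = -165*(-88 + 8*√6) = 14520 - 1320*√6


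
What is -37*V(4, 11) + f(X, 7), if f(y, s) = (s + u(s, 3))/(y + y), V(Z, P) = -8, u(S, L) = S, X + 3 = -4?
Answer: 295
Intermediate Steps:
X = -7 (X = -3 - 4 = -7)
f(y, s) = s/y (f(y, s) = (s + s)/(y + y) = (2*s)/((2*y)) = (2*s)*(1/(2*y)) = s/y)
-37*V(4, 11) + f(X, 7) = -37*(-8) + 7/(-7) = 296 + 7*(-1/7) = 296 - 1 = 295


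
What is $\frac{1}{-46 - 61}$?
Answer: $- \frac{1}{107} \approx -0.0093458$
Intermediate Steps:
$\frac{1}{-46 - 61} = \frac{1}{-107} = - \frac{1}{107}$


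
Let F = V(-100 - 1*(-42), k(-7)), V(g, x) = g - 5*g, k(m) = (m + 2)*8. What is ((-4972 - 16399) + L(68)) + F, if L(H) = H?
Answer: -21071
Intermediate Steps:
k(m) = 16 + 8*m (k(m) = (2 + m)*8 = 16 + 8*m)
V(g, x) = -4*g
F = 232 (F = -4*(-100 - 1*(-42)) = -4*(-100 + 42) = -4*(-58) = 232)
((-4972 - 16399) + L(68)) + F = ((-4972 - 16399) + 68) + 232 = (-21371 + 68) + 232 = -21303 + 232 = -21071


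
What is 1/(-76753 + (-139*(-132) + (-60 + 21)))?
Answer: -1/58444 ≈ -1.7110e-5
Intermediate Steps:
1/(-76753 + (-139*(-132) + (-60 + 21))) = 1/(-76753 + (18348 - 39)) = 1/(-76753 + 18309) = 1/(-58444) = -1/58444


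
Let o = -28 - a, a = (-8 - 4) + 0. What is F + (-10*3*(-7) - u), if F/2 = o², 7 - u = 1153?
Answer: 1868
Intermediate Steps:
u = -1146 (u = 7 - 1*1153 = 7 - 1153 = -1146)
a = -12 (a = -12 + 0 = -12)
o = -16 (o = -28 - 1*(-12) = -28 + 12 = -16)
F = 512 (F = 2*(-16)² = 2*256 = 512)
F + (-10*3*(-7) - u) = 512 + (-10*3*(-7) - 1*(-1146)) = 512 + (-30*(-7) + 1146) = 512 + (210 + 1146) = 512 + 1356 = 1868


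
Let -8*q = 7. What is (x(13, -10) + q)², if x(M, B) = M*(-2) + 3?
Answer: 36481/64 ≈ 570.02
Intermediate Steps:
x(M, B) = 3 - 2*M (x(M, B) = -2*M + 3 = 3 - 2*M)
q = -7/8 (q = -⅛*7 = -7/8 ≈ -0.87500)
(x(13, -10) + q)² = ((3 - 2*13) - 7/8)² = ((3 - 26) - 7/8)² = (-23 - 7/8)² = (-191/8)² = 36481/64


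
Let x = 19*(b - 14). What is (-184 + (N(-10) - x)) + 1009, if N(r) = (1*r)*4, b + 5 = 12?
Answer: 918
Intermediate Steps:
b = 7 (b = -5 + 12 = 7)
N(r) = 4*r (N(r) = r*4 = 4*r)
x = -133 (x = 19*(7 - 14) = 19*(-7) = -133)
(-184 + (N(-10) - x)) + 1009 = (-184 + (4*(-10) - 1*(-133))) + 1009 = (-184 + (-40 + 133)) + 1009 = (-184 + 93) + 1009 = -91 + 1009 = 918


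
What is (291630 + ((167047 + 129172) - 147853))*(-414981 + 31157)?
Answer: -168881024704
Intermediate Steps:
(291630 + ((167047 + 129172) - 147853))*(-414981 + 31157) = (291630 + (296219 - 147853))*(-383824) = (291630 + 148366)*(-383824) = 439996*(-383824) = -168881024704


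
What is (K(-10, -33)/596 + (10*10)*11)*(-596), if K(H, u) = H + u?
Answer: -655557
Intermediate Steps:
(K(-10, -33)/596 + (10*10)*11)*(-596) = ((-10 - 33)/596 + (10*10)*11)*(-596) = (-43*1/596 + 100*11)*(-596) = (-43/596 + 1100)*(-596) = (655557/596)*(-596) = -655557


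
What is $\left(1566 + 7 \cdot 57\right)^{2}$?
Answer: $3861225$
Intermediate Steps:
$\left(1566 + 7 \cdot 57\right)^{2} = \left(1566 + 399\right)^{2} = 1965^{2} = 3861225$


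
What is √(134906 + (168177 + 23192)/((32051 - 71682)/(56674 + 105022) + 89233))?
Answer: 3*√3120633854601833519939978/14428579537 ≈ 367.30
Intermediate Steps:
√(134906 + (168177 + 23192)/((32051 - 71682)/(56674 + 105022) + 89233)) = √(134906 + 191369/(-39631/161696 + 89233)) = √(134906 + 191369/(14428579537/161696)) = √(134906 + 191369*(161696/14428579537)) = √(134906 + 30943601824/14428579537) = √(1946532894620346/14428579537) = 3*√3120633854601833519939978/14428579537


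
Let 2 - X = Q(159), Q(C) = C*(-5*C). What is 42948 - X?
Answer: -83459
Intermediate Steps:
Q(C) = -5*C²
X = 126407 (X = 2 - (-5)*159² = 2 - (-5)*25281 = 2 - 1*(-126405) = 2 + 126405 = 126407)
42948 - X = 42948 - 1*126407 = 42948 - 126407 = -83459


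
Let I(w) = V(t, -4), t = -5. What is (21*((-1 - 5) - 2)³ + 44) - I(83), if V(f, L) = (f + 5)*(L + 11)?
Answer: -10708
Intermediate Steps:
V(f, L) = (5 + f)*(11 + L)
I(w) = 0 (I(w) = 55 + 5*(-4) + 11*(-5) - 4*(-5) = 55 - 20 - 55 + 20 = 0)
(21*((-1 - 5) - 2)³ + 44) - I(83) = (21*((-1 - 5) - 2)³ + 44) - 1*0 = (21*(-6 - 2)³ + 44) + 0 = (21*(-8)³ + 44) + 0 = (21*(-512) + 44) + 0 = (-10752 + 44) + 0 = -10708 + 0 = -10708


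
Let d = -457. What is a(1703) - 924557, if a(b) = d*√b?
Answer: -924557 - 457*√1703 ≈ -9.4342e+5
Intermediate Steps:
a(b) = -457*√b
a(1703) - 924557 = -457*√1703 - 924557 = -924557 - 457*√1703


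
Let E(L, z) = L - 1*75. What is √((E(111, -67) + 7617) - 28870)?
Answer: 7*I*√433 ≈ 145.66*I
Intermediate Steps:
E(L, z) = -75 + L (E(L, z) = L - 75 = -75 + L)
√((E(111, -67) + 7617) - 28870) = √(((-75 + 111) + 7617) - 28870) = √((36 + 7617) - 28870) = √(7653 - 28870) = √(-21217) = 7*I*√433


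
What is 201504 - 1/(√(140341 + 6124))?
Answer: 201504 - √146465/146465 ≈ 2.0150e+5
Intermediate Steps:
201504 - 1/(√(140341 + 6124)) = 201504 - 1/(√146465) = 201504 - √146465/146465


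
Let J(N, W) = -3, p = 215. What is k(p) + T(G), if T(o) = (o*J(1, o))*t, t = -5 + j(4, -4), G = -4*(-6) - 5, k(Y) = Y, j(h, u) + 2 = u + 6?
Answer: 500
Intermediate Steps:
j(h, u) = 4 + u (j(h, u) = -2 + (u + 6) = -2 + (6 + u) = 4 + u)
G = 19 (G = 24 - 5 = 19)
t = -5 (t = -5 + (4 - 4) = -5 + 0 = -5)
T(o) = 15*o (T(o) = (o*(-3))*(-5) = -3*o*(-5) = 15*o)
k(p) + T(G) = 215 + 15*19 = 215 + 285 = 500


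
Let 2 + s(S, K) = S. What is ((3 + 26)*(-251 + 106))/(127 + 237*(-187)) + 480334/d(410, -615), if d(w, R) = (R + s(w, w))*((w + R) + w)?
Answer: -21048480953/1875287520 ≈ -11.224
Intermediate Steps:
s(S, K) = -2 + S
d(w, R) = (R + 2*w)*(-2 + R + w) (d(w, R) = (R + (-2 + w))*((w + R) + w) = (-2 + R + w)*((R + w) + w) = (-2 + R + w)*(R + 2*w) = (R + 2*w)*(-2 + R + w))
((3 + 26)*(-251 + 106))/(127 + 237*(-187)) + 480334/d(410, -615) = ((3 + 26)*(-251 + 106))/(127 + 237*(-187)) + 480334/((-615)² - 615*(-2 + 410) + 2*(-615)*410 + 2*410*(-2 + 410)) = (29*(-145))/(127 - 44319) + 480334/(378225 - 615*408 - 504300 + 2*410*408) = -4205/(-44192) + 480334/(378225 - 250920 - 504300 + 334560) = -4205*(-1/44192) + 480334/(-42435) = 4205/44192 + 480334*(-1/42435) = 4205/44192 - 480334/42435 = -21048480953/1875287520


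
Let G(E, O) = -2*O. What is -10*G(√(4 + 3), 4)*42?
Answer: 3360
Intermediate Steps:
-10*G(√(4 + 3), 4)*42 = -(-20)*4*42 = -10*(-8)*42 = 80*42 = 3360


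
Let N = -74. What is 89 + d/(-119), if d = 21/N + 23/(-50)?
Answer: 9797363/110075 ≈ 89.006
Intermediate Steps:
d = -688/925 (d = 21/(-74) + 23/(-50) = 21*(-1/74) + 23*(-1/50) = -21/74 - 23/50 = -688/925 ≈ -0.74378)
89 + d/(-119) = 89 - 688/925/(-119) = 89 - 1/119*(-688/925) = 89 + 688/110075 = 9797363/110075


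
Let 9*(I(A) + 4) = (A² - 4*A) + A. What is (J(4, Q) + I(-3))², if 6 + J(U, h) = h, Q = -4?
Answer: 144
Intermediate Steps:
J(U, h) = -6 + h
I(A) = -4 - A/3 + A²/9 (I(A) = -4 + ((A² - 4*A) + A)/9 = -4 + (A² - 3*A)/9 = -4 + (-A/3 + A²/9) = -4 - A/3 + A²/9)
(J(4, Q) + I(-3))² = ((-6 - 4) + (-4 - ⅓*(-3) + (⅑)*(-3)²))² = (-10 + (-4 + 1 + (⅑)*9))² = (-10 + (-4 + 1 + 1))² = (-10 - 2)² = (-12)² = 144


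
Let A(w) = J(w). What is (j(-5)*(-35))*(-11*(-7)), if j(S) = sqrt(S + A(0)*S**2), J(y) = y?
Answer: -2695*I*sqrt(5) ≈ -6026.2*I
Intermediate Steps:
A(w) = w
j(S) = sqrt(S) (j(S) = sqrt(S + 0*S**2) = sqrt(S + 0) = sqrt(S))
(j(-5)*(-35))*(-11*(-7)) = (sqrt(-5)*(-35))*(-11*(-7)) = ((I*sqrt(5))*(-35))*77 = -35*I*sqrt(5)*77 = -2695*I*sqrt(5)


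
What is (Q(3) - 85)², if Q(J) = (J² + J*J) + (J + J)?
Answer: 3721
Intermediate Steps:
Q(J) = 2*J + 2*J² (Q(J) = (J² + J²) + 2*J = 2*J² + 2*J = 2*J + 2*J²)
(Q(3) - 85)² = (2*3*(1 + 3) - 85)² = (2*3*4 - 85)² = (24 - 85)² = (-61)² = 3721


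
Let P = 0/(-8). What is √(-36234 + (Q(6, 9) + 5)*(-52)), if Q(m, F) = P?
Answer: I*√36494 ≈ 191.03*I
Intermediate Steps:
P = 0 (P = 0*(-⅛) = 0)
Q(m, F) = 0
√(-36234 + (Q(6, 9) + 5)*(-52)) = √(-36234 + (0 + 5)*(-52)) = √(-36234 + 5*(-52)) = √(-36234 - 260) = √(-36494) = I*√36494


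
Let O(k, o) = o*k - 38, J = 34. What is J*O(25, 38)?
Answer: 31008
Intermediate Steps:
O(k, o) = -38 + k*o (O(k, o) = k*o - 38 = -38 + k*o)
J*O(25, 38) = 34*(-38 + 25*38) = 34*(-38 + 950) = 34*912 = 31008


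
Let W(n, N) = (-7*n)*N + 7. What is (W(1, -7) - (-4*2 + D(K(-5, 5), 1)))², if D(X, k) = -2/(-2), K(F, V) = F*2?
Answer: 3969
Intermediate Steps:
K(F, V) = 2*F
W(n, N) = 7 - 7*N*n (W(n, N) = -7*N*n + 7 = 7 - 7*N*n)
D(X, k) = 1 (D(X, k) = -2*(-½) = 1)
(W(1, -7) - (-4*2 + D(K(-5, 5), 1)))² = ((7 - 7*(-7)*1) - (-4*2 + 1))² = ((7 + 49) - (-8 + 1))² = (56 - 1*(-7))² = (56 + 7)² = 63² = 3969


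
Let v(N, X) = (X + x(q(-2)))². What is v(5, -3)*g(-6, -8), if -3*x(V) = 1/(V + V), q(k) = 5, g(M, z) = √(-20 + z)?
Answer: 8281*I*√7/450 ≈ 48.688*I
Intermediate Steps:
x(V) = -1/(6*V) (x(V) = -1/(3*(V + V)) = -1/(2*V)/3 = -1/(6*V))
v(N, X) = (-1/30 + X)² (v(N, X) = (X - ⅙/5)² = (X - ⅙*⅕)² = (X - 1/30)² = (-1/30 + X)²)
v(5, -3)*g(-6, -8) = ((-1 + 30*(-3))²/900)*√(-20 - 8) = ((-1 - 90)²/900)*√(-28) = ((1/900)*(-91)²)*(2*I*√7) = ((1/900)*8281)*(2*I*√7) = 8281*(2*I*√7)/900 = 8281*I*√7/450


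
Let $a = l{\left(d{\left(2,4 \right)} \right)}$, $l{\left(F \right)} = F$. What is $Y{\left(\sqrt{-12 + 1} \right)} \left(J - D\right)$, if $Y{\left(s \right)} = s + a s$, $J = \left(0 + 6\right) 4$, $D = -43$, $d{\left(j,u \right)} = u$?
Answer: $335 i \sqrt{11} \approx 1111.1 i$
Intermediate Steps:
$J = 24$ ($J = 6 \cdot 4 = 24$)
$a = 4$
$Y{\left(s \right)} = 5 s$ ($Y{\left(s \right)} = s + 4 s = 5 s$)
$Y{\left(\sqrt{-12 + 1} \right)} \left(J - D\right) = 5 \sqrt{-12 + 1} \left(24 - -43\right) = 5 \sqrt{-11} \left(24 + 43\right) = 5 i \sqrt{11} \cdot 67 = 335 i \sqrt{11}$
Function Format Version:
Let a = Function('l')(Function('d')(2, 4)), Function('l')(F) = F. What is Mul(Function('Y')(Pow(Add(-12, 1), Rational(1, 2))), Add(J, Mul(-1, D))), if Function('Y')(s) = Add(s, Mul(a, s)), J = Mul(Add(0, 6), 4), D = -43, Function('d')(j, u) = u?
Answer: Mul(335, I, Pow(11, Rational(1, 2))) ≈ Mul(1111.1, I)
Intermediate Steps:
J = 24 (J = Mul(6, 4) = 24)
a = 4
Function('Y')(s) = Mul(5, s) (Function('Y')(s) = Add(s, Mul(4, s)) = Mul(5, s))
Mul(Function('Y')(Pow(Add(-12, 1), Rational(1, 2))), Add(J, Mul(-1, D))) = Mul(Mul(5, Pow(Add(-12, 1), Rational(1, 2))), Add(24, Mul(-1, -43))) = Mul(Mul(5, Pow(-11, Rational(1, 2))), Add(24, 43)) = Mul(Mul(5, Mul(I, Pow(11, Rational(1, 2)))), 67) = Mul(Mul(5, I, Pow(11, Rational(1, 2))), 67) = Mul(335, I, Pow(11, Rational(1, 2)))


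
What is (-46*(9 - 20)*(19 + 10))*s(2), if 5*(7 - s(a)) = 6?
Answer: 425546/5 ≈ 85109.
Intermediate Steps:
s(a) = 29/5 (s(a) = 7 - ⅕*6 = 7 - 6/5 = 29/5)
(-46*(9 - 20)*(19 + 10))*s(2) = -46*(9 - 20)*(19 + 10)*(29/5) = -(-506)*29*(29/5) = -46*(-319)*(29/5) = 14674*(29/5) = 425546/5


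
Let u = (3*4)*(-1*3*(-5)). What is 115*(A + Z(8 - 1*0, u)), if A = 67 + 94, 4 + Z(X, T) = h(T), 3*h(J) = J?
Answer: 24955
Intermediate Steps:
h(J) = J/3
u = 180 (u = 12*(-3*(-5)) = 12*15 = 180)
Z(X, T) = -4 + T/3
A = 161
115*(A + Z(8 - 1*0, u)) = 115*(161 + (-4 + (⅓)*180)) = 115*(161 + (-4 + 60)) = 115*(161 + 56) = 115*217 = 24955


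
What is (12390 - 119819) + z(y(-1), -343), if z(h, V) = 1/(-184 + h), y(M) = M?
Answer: -19874366/185 ≈ -1.0743e+5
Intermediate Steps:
(12390 - 119819) + z(y(-1), -343) = (12390 - 119819) + 1/(-184 - 1) = -107429 + 1/(-185) = -107429 - 1/185 = -19874366/185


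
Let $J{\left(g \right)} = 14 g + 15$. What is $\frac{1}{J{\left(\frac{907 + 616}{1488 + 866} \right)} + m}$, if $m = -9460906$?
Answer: $- \frac{1177}{11135458046} \approx -1.057 \cdot 10^{-7}$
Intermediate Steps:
$J{\left(g \right)} = 15 + 14 g$
$\frac{1}{J{\left(\frac{907 + 616}{1488 + 866} \right)} + m} = \frac{1}{\left(15 + 14 \frac{907 + 616}{1488 + 866}\right) - 9460906} = \frac{1}{\left(15 + 14 \cdot \frac{1523}{2354}\right) - 9460906} = \frac{1}{\left(15 + \frac{10661}{1177}\right) - 9460906} = \frac{1}{\frac{28316}{1177} - 9460906} = \frac{1}{- \frac{11135458046}{1177}} = - \frac{1177}{11135458046}$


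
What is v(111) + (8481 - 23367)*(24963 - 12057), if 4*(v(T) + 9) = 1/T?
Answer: -85300713899/444 ≈ -1.9212e+8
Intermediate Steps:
v(T) = -9 + 1/(4*T)
v(111) + (8481 - 23367)*(24963 - 12057) = (-9 + (¼)/111) + (8481 - 23367)*(24963 - 12057) = (-9 + (¼)*(1/111)) - 14886*12906 = (-9 + 1/444) - 192118716 = -3995/444 - 192118716 = -85300713899/444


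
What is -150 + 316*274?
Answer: 86434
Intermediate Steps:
-150 + 316*274 = -150 + 86584 = 86434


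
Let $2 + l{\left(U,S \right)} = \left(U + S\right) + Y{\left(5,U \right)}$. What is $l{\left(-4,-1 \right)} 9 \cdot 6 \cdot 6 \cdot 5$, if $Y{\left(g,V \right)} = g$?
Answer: $-3240$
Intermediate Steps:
$l{\left(U,S \right)} = 3 + S + U$ ($l{\left(U,S \right)} = -2 + \left(\left(U + S\right) + 5\right) = -2 + \left(\left(S + U\right) + 5\right) = -2 + \left(5 + S + U\right) = 3 + S + U$)
$l{\left(-4,-1 \right)} 9 \cdot 6 \cdot 6 \cdot 5 = \left(3 - 1 - 4\right) 9 \cdot 6 \cdot 6 \cdot 5 = \left(-2\right) 9 \cdot 36 \cdot 5 = \left(-18\right) 180 = -3240$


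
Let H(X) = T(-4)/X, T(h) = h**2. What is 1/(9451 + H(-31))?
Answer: 31/292965 ≈ 0.00010581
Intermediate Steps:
H(X) = 16/X (H(X) = (-4)**2/X = 16/X)
1/(9451 + H(-31)) = 1/(9451 + 16/(-31)) = 1/(9451 + 16*(-1/31)) = 1/(9451 - 16/31) = 1/(292965/31) = 31/292965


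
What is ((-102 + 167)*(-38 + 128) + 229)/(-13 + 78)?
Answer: 6079/65 ≈ 93.523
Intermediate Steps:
((-102 + 167)*(-38 + 128) + 229)/(-13 + 78) = (65*90 + 229)/65 = (5850 + 229)*(1/65) = 6079*(1/65) = 6079/65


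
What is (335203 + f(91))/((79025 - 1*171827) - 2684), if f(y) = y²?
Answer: -171742/47743 ≈ -3.5972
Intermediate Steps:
(335203 + f(91))/((79025 - 1*171827) - 2684) = (335203 + 91²)/((79025 - 1*171827) - 2684) = (335203 + 8281)/((79025 - 171827) - 2684) = 343484/(-92802 - 2684) = 343484/(-95486) = 343484*(-1/95486) = -171742/47743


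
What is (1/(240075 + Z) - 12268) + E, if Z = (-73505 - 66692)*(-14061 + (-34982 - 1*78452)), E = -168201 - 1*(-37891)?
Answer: -2548532787289019/17874656590 ≈ -1.4258e+5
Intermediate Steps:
E = -130310 (E = -168201 + 37891 = -130310)
Z = 17874416515 (Z = -140197*(-14061 + (-34982 - 78452)) = -140197*(-14061 - 113434) = -140197*(-127495) = 17874416515)
(1/(240075 + Z) - 12268) + E = (1/(240075 + 17874416515) - 12268) - 130310 = (1/17874656590 - 12268) - 130310 = -219286287046119/17874656590 - 130310 = -2548532787289019/17874656590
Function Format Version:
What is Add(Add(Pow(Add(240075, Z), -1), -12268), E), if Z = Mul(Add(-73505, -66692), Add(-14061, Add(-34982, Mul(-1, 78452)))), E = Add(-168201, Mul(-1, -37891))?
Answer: Rational(-2548532787289019, 17874656590) ≈ -1.4258e+5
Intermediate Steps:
E = -130310 (E = Add(-168201, 37891) = -130310)
Z = 17874416515 (Z = Mul(-140197, Add(-14061, Add(-34982, -78452))) = Mul(-140197, Add(-14061, -113434)) = Mul(-140197, -127495) = 17874416515)
Add(Add(Pow(Add(240075, Z), -1), -12268), E) = Add(Add(Pow(Add(240075, 17874416515), -1), -12268), -130310) = Add(Add(Pow(17874656590, -1), -12268), -130310) = Add(Add(Rational(1, 17874656590), -12268), -130310) = Add(Rational(-219286287046119, 17874656590), -130310) = Rational(-2548532787289019, 17874656590)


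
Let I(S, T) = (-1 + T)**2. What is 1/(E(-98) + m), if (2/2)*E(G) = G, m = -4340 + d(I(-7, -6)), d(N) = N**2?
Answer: -1/2037 ≈ -0.00049092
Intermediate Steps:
m = -1939 (m = -4340 + ((-1 - 6)**2)**2 = -4340 + ((-7)**2)**2 = -4340 + 49**2 = -4340 + 2401 = -1939)
E(G) = G
1/(E(-98) + m) = 1/(-98 - 1939) = 1/(-2037) = -1/2037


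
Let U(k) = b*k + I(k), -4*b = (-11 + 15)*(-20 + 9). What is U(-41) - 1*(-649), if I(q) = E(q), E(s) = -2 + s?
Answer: 155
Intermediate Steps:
I(q) = -2 + q
b = 11 (b = -(-11 + 15)*(-20 + 9)/4 = -(-11) = -1/4*(-44) = 11)
U(k) = -2 + 12*k (U(k) = 11*k + (-2 + k) = -2 + 12*k)
U(-41) - 1*(-649) = (-2 + 12*(-41)) - 1*(-649) = (-2 - 492) + 649 = -494 + 649 = 155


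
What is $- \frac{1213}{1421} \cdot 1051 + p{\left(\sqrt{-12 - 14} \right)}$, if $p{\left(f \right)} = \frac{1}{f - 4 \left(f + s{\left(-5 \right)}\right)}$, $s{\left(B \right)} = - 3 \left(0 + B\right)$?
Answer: $\frac{- 3824589 \sqrt{26} + 76493201 i}{4263 \left(\sqrt{26} - 20 i\right)} \approx -897.17 + 0.0039898 i$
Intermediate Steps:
$s{\left(B \right)} = - 3 B$
$p{\left(f \right)} = \frac{1}{-60 - 3 f}$ ($p{\left(f \right)} = \frac{1}{f - 4 \left(f - -15\right)} = \frac{1}{f - 4 \left(f + 15\right)} = \frac{1}{f - 4 \left(15 + f\right)} = \frac{1}{f - \left(60 + 4 f\right)} = \frac{1}{-60 - 3 f}$)
$- \frac{1213}{1421} \cdot 1051 + p{\left(\sqrt{-12 - 14} \right)} = - \frac{1213}{1421} \cdot 1051 - \frac{1}{60 + 3 \sqrt{-12 - 14}} = \left(-1213\right) \frac{1}{1421} \cdot 1051 - \frac{1}{60 + 3 \sqrt{-26}} = \left(- \frac{1213}{1421}\right) 1051 - \frac{1}{60 + 3 i \sqrt{26}} = - \frac{1274863}{1421} - \frac{1}{60 + 3 i \sqrt{26}}$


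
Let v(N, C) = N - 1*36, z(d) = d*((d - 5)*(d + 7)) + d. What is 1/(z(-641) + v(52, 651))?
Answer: -1/262531149 ≈ -3.8091e-9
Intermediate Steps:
z(d) = d + d*(-5 + d)*(7 + d) (z(d) = d*((-5 + d)*(7 + d)) + d = d*(-5 + d)*(7 + d) + d = d + d*(-5 + d)*(7 + d))
v(N, C) = -36 + N (v(N, C) = N - 36 = -36 + N)
1/(z(-641) + v(52, 651)) = 1/(-641*(-34 + (-641)**2 + 2*(-641)) + (-36 + 52)) = 1/(-641*(-34 + 410881 - 1282) + 16) = 1/(-641*409565 + 16) = 1/(-262531165 + 16) = 1/(-262531149) = -1/262531149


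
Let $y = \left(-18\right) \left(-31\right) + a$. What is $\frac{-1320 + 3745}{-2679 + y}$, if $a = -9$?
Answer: $- \frac{485}{426} \approx -1.1385$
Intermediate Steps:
$y = 549$ ($y = \left(-18\right) \left(-31\right) - 9 = 558 - 9 = 549$)
$\frac{-1320 + 3745}{-2679 + y} = \frac{-1320 + 3745}{-2679 + 549} = \frac{2425}{-2130} = 2425 \left(- \frac{1}{2130}\right) = - \frac{485}{426}$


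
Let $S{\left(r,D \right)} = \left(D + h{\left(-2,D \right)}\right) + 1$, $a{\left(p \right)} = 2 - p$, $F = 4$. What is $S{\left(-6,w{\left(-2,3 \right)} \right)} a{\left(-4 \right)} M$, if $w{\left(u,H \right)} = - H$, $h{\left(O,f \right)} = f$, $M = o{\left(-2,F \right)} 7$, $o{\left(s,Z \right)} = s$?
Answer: $420$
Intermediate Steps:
$M = -14$ ($M = \left(-2\right) 7 = -14$)
$S{\left(r,D \right)} = 1 + 2 D$ ($S{\left(r,D \right)} = \left(D + D\right) + 1 = 2 D + 1 = 1 + 2 D$)
$S{\left(-6,w{\left(-2,3 \right)} \right)} a{\left(-4 \right)} M = \left(1 + 2 \left(\left(-1\right) 3\right)\right) \left(2 - -4\right) \left(-14\right) = \left(1 + 2 \left(-3\right)\right) \left(2 + 4\right) \left(-14\right) = \left(1 - 6\right) 6 \left(-14\right) = \left(-5\right) 6 \left(-14\right) = \left(-30\right) \left(-14\right) = 420$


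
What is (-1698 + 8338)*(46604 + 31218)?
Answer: 516738080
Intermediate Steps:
(-1698 + 8338)*(46604 + 31218) = 6640*77822 = 516738080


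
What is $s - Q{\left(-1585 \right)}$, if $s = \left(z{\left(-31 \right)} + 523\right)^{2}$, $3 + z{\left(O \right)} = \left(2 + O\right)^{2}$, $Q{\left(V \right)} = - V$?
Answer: $1850736$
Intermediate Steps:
$z{\left(O \right)} = -3 + \left(2 + O\right)^{2}$
$s = 1852321$ ($s = \left(\left(-3 + \left(2 - 31\right)^{2}\right) + 523\right)^{2} = \left(\left(-3 + \left(-29\right)^{2}\right) + 523\right)^{2} = \left(\left(-3 + 841\right) + 523\right)^{2} = \left(838 + 523\right)^{2} = 1361^{2} = 1852321$)
$s - Q{\left(-1585 \right)} = 1852321 - \left(-1\right) \left(-1585\right) = 1852321 - 1585 = 1850736$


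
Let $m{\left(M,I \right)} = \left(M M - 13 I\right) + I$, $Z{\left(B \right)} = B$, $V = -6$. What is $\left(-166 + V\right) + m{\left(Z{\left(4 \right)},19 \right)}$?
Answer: $-384$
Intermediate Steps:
$m{\left(M,I \right)} = M^{2} - 12 I$ ($m{\left(M,I \right)} = \left(M^{2} - 13 I\right) + I = M^{2} - 12 I$)
$\left(-166 + V\right) + m{\left(Z{\left(4 \right)},19 \right)} = \left(-166 - 6\right) + \left(4^{2} - 228\right) = -172 + \left(16 - 228\right) = -172 - 212 = -384$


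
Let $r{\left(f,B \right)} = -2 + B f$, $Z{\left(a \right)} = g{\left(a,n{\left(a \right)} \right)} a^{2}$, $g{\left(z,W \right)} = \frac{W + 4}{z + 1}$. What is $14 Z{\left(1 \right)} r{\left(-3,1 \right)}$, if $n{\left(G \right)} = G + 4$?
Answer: $-315$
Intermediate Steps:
$n{\left(G \right)} = 4 + G$
$g{\left(z,W \right)} = \frac{4 + W}{1 + z}$
$Z{\left(a \right)} = \frac{a^{2} \left(8 + a\right)}{1 + a}$ ($Z{\left(a \right)} = \frac{4 + \left(4 + a\right)}{1 + a} a^{2} = \frac{8 + a}{1 + a} a^{2} = \frac{a^{2} \left(8 + a\right)}{1 + a}$)
$14 Z{\left(1 \right)} r{\left(-3,1 \right)} = 14 \frac{1^{2} \left(8 + 1\right)}{1 + 1} \left(-2 + 1 \left(-3\right)\right) = 14 \cdot 1 \cdot \frac{1}{2} \cdot 9 \left(-2 - 3\right) = 14 \cdot 1 \cdot \frac{1}{2} \cdot 9 \left(-5\right) = 14 \cdot \frac{9}{2} \left(-5\right) = 63 \left(-5\right) = -315$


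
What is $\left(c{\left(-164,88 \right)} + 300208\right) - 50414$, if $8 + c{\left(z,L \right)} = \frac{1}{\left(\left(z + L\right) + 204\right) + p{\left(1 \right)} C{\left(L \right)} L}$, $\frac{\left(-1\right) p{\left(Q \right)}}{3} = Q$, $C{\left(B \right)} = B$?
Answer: $\frac{5771055743}{23104} \approx 2.4979 \cdot 10^{5}$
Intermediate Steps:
$p{\left(Q \right)} = - 3 Q$
$c{\left(z,L \right)} = -8 + \frac{1}{204 + L + z - 3 L^{2}}$ ($c{\left(z,L \right)} = -8 + \frac{1}{\left(\left(z + L\right) + 204\right) + \left(-3\right) 1 L L} = -8 + \frac{1}{\left(\left(L + z\right) + 204\right) + - 3 L L} = -8 + \frac{1}{\left(204 + L + z\right) - 3 L^{2}} = -8 + \frac{1}{204 + L + z - 3 L^{2}}$)
$\left(c{\left(-164,88 \right)} + 300208\right) - 50414 = \left(\frac{-1631 - 704 - -1312 + 24 \cdot 88^{2}}{204 + 88 - 164 - 3 \cdot 88^{2}} + 300208\right) - 50414 = \left(\frac{-1631 - 704 + 1312 + 24 \cdot 7744}{204 + 88 - 164 - 23232} + 300208\right) - 50414 = \left(\frac{-1631 - 704 + 1312 + 185856}{204 + 88 - 164 - 23232} + 300208\right) - 50414 = \left(\frac{1}{-23104} \cdot 184833 + 300208\right) - 50414 = \left(\left(- \frac{1}{23104}\right) 184833 + 300208\right) - 50414 = \left(- \frac{184833}{23104} + 300208\right) - 50414 = \frac{6935820799}{23104} - 50414 = \frac{5771055743}{23104}$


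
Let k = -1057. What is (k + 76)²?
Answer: 962361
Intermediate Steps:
(k + 76)² = (-1057 + 76)² = (-981)² = 962361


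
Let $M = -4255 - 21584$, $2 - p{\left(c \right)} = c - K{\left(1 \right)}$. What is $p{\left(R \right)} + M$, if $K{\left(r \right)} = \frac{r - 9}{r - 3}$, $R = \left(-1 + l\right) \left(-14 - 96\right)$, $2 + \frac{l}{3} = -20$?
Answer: $-33203$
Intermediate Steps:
$l = -66$ ($l = -6 + 3 \left(-20\right) = -6 - 60 = -66$)
$R = 7370$ ($R = \left(-1 - 66\right) \left(-14 - 96\right) = \left(-67\right) \left(-110\right) = 7370$)
$K{\left(r \right)} = \frac{-9 + r}{-3 + r}$
$p{\left(c \right)} = 6 - c$ ($p{\left(c \right)} = 2 - \left(c - \frac{-9 + 1}{-3 + 1}\right) = 2 - \left(c - \frac{1}{-2} \left(-8\right)\right) = 2 - \left(c - \left(- \frac{1}{2}\right) \left(-8\right)\right) = 2 - \left(c - 4\right) = 2 - \left(-4 + c\right) = 6 - c$)
$M = -25839$ ($M = -4255 - 21584 = -25839$)
$p{\left(R \right)} + M = \left(6 - 7370\right) - 25839 = -7364 - 25839 = -33203$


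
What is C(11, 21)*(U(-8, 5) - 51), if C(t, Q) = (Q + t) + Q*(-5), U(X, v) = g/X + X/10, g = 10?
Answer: 77453/20 ≈ 3872.6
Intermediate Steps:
U(X, v) = 10/X + X/10
C(t, Q) = t - 4*Q (C(t, Q) = (Q + t) - 5*Q = t - 4*Q)
C(11, 21)*(U(-8, 5) - 51) = (11 - 4*21)*((10/(-8) + (⅒)*(-8)) - 51) = (11 - 84)*((10*(-⅛) - ⅘) - 51) = -73*((-5/4 - ⅘) - 51) = -73*(-41/20 - 51) = -73*(-1061/20) = 77453/20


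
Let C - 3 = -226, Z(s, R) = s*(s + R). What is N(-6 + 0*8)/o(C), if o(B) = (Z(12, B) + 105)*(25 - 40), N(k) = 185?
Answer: 37/7281 ≈ 0.0050817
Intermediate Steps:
Z(s, R) = s*(R + s)
C = -223 (C = 3 - 226 = -223)
o(B) = -3735 - 180*B (o(B) = (12*(B + 12) + 105)*(25 - 40) = (12*(12 + B) + 105)*(-15) = ((144 + 12*B) + 105)*(-15) = (249 + 12*B)*(-15) = -3735 - 180*B)
N(-6 + 0*8)/o(C) = 185/(-3735 - 180*(-223)) = 185/(-3735 + 40140) = 185/36405 = 185*(1/36405) = 37/7281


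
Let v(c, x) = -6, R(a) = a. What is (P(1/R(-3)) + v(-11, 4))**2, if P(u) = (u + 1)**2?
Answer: 2500/81 ≈ 30.864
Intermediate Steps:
P(u) = (1 + u)**2
(P(1/R(-3)) + v(-11, 4))**2 = ((1 + 1/(-3))**2 - 6)**2 = ((1 - 1/3)**2 - 6)**2 = ((2/3)**2 - 6)**2 = (4/9 - 6)**2 = (-50/9)**2 = 2500/81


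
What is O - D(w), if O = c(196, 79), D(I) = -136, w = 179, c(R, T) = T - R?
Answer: 19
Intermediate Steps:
O = -117 (O = 79 - 1*196 = 79 - 196 = -117)
O - D(w) = -117 - 1*(-136) = -117 + 136 = 19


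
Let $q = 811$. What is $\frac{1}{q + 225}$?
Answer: $\frac{1}{1036} \approx 0.00096525$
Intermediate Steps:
$\frac{1}{q + 225} = \frac{1}{811 + 225} = \frac{1}{1036}$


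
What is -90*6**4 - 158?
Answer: -116798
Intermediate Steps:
-90*6**4 - 158 = -90*1296 - 158 = -116640 - 158 = -116798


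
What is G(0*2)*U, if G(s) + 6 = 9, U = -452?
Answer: -1356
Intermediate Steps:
G(s) = 3 (G(s) = -6 + 9 = 3)
G(0*2)*U = 3*(-452) = -1356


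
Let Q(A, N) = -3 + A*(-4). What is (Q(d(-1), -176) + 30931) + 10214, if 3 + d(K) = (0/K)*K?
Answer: 41154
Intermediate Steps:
d(K) = -3 (d(K) = -3 + (0/K)*K = -3 + 0*K = -3 + 0 = -3)
Q(A, N) = -3 - 4*A
(Q(d(-1), -176) + 30931) + 10214 = ((-3 - 4*(-3)) + 30931) + 10214 = ((-3 + 12) + 30931) + 10214 = (9 + 30931) + 10214 = 30940 + 10214 = 41154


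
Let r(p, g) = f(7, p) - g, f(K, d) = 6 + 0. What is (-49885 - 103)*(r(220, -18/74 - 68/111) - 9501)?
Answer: 52679853800/111 ≈ 4.7459e+8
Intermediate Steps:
f(K, d) = 6
r(p, g) = 6 - g
(-49885 - 103)*(r(220, -18/74 - 68/111) - 9501) = (-49885 - 103)*((6 - (-18/74 - 68/111)) - 9501) = -49988*((6 - (-18*1/74 - 68*1/111)) - 9501) = -49988*((6 - (-9/37 - 68/111)) - 9501) = -49988*((6 - 1*(-95/111)) - 9501) = -49988*((6 + 95/111) - 9501) = -49988*(761/111 - 9501) = -49988*(-1053850/111) = 52679853800/111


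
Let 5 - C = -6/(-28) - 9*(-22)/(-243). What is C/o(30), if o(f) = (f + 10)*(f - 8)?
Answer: 2117/332640 ≈ 0.0063642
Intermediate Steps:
o(f) = (-8 + f)*(10 + f) (o(f) = (10 + f)*(-8 + f) = (-8 + f)*(10 + f))
C = 2117/378 (C = 5 - (-6/(-28) - 9*(-22)/(-243)) = 5 - (-6*(-1/28) + 198*(-1/243)) = 5 - (3/14 - 22/27) = 5 - 1*(-227/378) = 5 + 227/378 = 2117/378 ≈ 5.6005)
C/o(30) = 2117/(378*(-80 + 30**2 + 2*30)) = 2117/(378*(-80 + 900 + 60)) = (2117/378)/880 = (2117/378)*(1/880) = 2117/332640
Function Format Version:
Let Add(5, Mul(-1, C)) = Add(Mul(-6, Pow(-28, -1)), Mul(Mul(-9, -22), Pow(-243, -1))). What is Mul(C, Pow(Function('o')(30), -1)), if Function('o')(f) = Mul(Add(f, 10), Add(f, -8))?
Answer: Rational(2117, 332640) ≈ 0.0063642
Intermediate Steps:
Function('o')(f) = Mul(Add(-8, f), Add(10, f)) (Function('o')(f) = Mul(Add(10, f), Add(-8, f)) = Mul(Add(-8, f), Add(10, f)))
C = Rational(2117, 378) (C = Add(5, Mul(-1, Add(Mul(-6, Pow(-28, -1)), Mul(Mul(-9, -22), Pow(-243, -1))))) = Add(5, Mul(-1, Add(Mul(-6, Rational(-1, 28)), Mul(198, Rational(-1, 243))))) = Add(5, Mul(-1, Add(Rational(3, 14), Rational(-22, 27)))) = Add(5, Mul(-1, Rational(-227, 378))) = Add(5, Rational(227, 378)) = Rational(2117, 378) ≈ 5.6005)
Mul(C, Pow(Function('o')(30), -1)) = Mul(Rational(2117, 378), Pow(Add(-80, Pow(30, 2), Mul(2, 30)), -1)) = Mul(Rational(2117, 378), Pow(Add(-80, 900, 60), -1)) = Mul(Rational(2117, 378), Pow(880, -1)) = Mul(Rational(2117, 378), Rational(1, 880)) = Rational(2117, 332640)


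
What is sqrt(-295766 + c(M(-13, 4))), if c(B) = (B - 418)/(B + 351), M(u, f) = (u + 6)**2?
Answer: I*sqrt(118306769)/20 ≈ 543.84*I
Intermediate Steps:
M(u, f) = (6 + u)**2
c(B) = (-418 + B)/(351 + B)
sqrt(-295766 + c(M(-13, 4))) = sqrt(-295766 + (-418 + (6 - 13)**2)/(351 + (6 - 13)**2)) = sqrt(-295766 + (-418 + (-7)**2)/(351 + (-7)**2)) = sqrt(-295766 + (-418 + 49)/(351 + 49)) = sqrt(-295766 - 369/400) = sqrt(-118306769/400) = I*sqrt(118306769)/20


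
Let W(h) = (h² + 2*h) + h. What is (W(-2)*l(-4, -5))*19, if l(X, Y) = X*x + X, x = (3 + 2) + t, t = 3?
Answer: 1368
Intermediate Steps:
W(h) = h² + 3*h
x = 8 (x = (3 + 2) + 3 = 5 + 3 = 8)
l(X, Y) = 9*X (l(X, Y) = X*8 + X = 8*X + X = 9*X)
(W(-2)*l(-4, -5))*19 = ((-2*(3 - 2))*(9*(-4)))*19 = (-2*1*(-36))*19 = -2*(-36)*19 = 72*19 = 1368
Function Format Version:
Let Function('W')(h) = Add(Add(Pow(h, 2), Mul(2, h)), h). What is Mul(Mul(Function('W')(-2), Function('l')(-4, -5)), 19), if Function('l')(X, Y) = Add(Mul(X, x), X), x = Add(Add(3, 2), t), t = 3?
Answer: 1368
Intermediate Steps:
Function('W')(h) = Add(Pow(h, 2), Mul(3, h))
x = 8 (x = Add(Add(3, 2), 3) = Add(5, 3) = 8)
Function('l')(X, Y) = Mul(9, X) (Function('l')(X, Y) = Add(Mul(X, 8), X) = Add(Mul(8, X), X) = Mul(9, X))
Mul(Mul(Function('W')(-2), Function('l')(-4, -5)), 19) = Mul(Mul(Mul(-2, Add(3, -2)), Mul(9, -4)), 19) = Mul(Mul(Mul(-2, 1), -36), 19) = Mul(Mul(-2, -36), 19) = Mul(72, 19) = 1368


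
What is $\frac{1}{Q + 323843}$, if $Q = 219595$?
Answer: $\frac{1}{543438} \approx 1.8401 \cdot 10^{-6}$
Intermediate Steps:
$\frac{1}{Q + 323843} = \frac{1}{219595 + 323843} = \frac{1}{543438}$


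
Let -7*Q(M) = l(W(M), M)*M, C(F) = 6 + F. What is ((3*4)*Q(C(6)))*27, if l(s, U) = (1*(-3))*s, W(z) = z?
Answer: 139968/7 ≈ 19995.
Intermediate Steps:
l(s, U) = -3*s
Q(M) = 3*M²/7 (Q(M) = -(-3*M)*M/7 = -(-3)*M²/7 = 3*M²/7)
((3*4)*Q(C(6)))*27 = ((3*4)*(3*(6 + 6)²/7))*27 = (12*((3/7)*12²))*27 = (12*((3/7)*144))*27 = (12*(432/7))*27 = (5184/7)*27 = 139968/7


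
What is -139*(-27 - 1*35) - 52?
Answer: 8566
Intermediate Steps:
-139*(-27 - 1*35) - 52 = -139*(-27 - 35) - 52 = -139*(-62) - 52 = 8618 - 52 = 8566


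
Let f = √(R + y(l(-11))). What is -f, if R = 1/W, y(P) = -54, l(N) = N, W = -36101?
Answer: -I*√70377274955/36101 ≈ -7.3485*I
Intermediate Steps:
R = -1/36101 (R = 1/(-36101) = -1/36101 ≈ -2.7700e-5)
f = I*√70377274955/36101 (f = √(-1/36101 - 54) = √(-1949455/36101) = I*√70377274955/36101 ≈ 7.3485*I)
-f = -I*√70377274955/36101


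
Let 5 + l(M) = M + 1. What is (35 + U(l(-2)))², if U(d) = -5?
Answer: 900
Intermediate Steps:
l(M) = -4 + M (l(M) = -5 + (M + 1) = -5 + (1 + M) = -4 + M)
(35 + U(l(-2)))² = (35 - 5)² = 30² = 900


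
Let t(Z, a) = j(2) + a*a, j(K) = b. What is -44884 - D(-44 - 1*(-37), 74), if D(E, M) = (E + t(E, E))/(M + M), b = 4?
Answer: -3321439/74 ≈ -44884.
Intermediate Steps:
j(K) = 4
t(Z, a) = 4 + a² (t(Z, a) = 4 + a*a = 4 + a²)
D(E, M) = (4 + E + E²)/(2*M) (D(E, M) = (E + (4 + E²))/(M + M) = (4 + E + E²)/((2*M)) = (4 + E + E²)*(1/(2*M)) = (4 + E + E²)/(2*M))
-44884 - D(-44 - 1*(-37), 74) = -44884 - (4 + (-44 - 1*(-37)) + (-44 - 1*(-37))²)/(2*74) = -44884 - (4 + (-44 + 37) + (-44 + 37)²)/(2*74) = -44884 - (4 - 7 + (-7)²)/(2*74) = -44884 - (4 - 7 + 49)/(2*74) = -44884 - 46/(2*74) = -44884 - 1*23/74 = -44884 - 23/74 = -3321439/74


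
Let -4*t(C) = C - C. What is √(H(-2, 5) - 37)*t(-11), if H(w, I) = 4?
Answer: 0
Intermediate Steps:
t(C) = 0 (t(C) = -(C - C)/4 = -¼*0 = 0)
√(H(-2, 5) - 37)*t(-11) = √(4 - 37)*0 = √(-33)*0 = (I*√33)*0 = 0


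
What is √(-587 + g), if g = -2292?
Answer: I*√2879 ≈ 53.656*I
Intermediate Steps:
√(-587 + g) = √(-587 - 2292) = √(-2879) = I*√2879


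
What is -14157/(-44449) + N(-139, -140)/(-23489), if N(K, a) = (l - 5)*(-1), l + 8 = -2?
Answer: 331867038/1044062561 ≈ 0.31786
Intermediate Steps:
l = -10 (l = -8 - 2 = -10)
N(K, a) = 15 (N(K, a) = (-10 - 5)*(-1) = -15*(-1) = 15)
-14157/(-44449) + N(-139, -140)/(-23489) = -14157/(-44449) + 15/(-23489) = -14157*(-1/44449) + 15*(-1/23489) = 14157/44449 - 15/23489 = 331867038/1044062561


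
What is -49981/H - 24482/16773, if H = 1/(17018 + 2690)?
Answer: -16521833541086/16773 ≈ -9.8503e+8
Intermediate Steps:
H = 1/19708 ≈ 5.0741e-5
-49981/H - 24482/16773 = -49981/1/19708 - 24482/16773 = -49981*19708 - 24482*1/16773 = -985025548 - 24482/16773 = -16521833541086/16773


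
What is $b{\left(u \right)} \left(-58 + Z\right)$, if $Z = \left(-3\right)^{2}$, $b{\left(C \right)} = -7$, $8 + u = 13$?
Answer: $343$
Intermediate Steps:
$u = 5$ ($u = -8 + 13 = 5$)
$Z = 9$
$b{\left(u \right)} \left(-58 + Z\right) = - 7 \left(-58 + 9\right) = \left(-7\right) \left(-49\right) = 343$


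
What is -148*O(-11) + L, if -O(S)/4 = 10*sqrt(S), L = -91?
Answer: -91 + 5920*I*sqrt(11) ≈ -91.0 + 19634.0*I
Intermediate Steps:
O(S) = -40*sqrt(S)
-148*O(-11) + L = -(-5920)*sqrt(-11) - 91 = -(-5920)*I*sqrt(11) - 91 = 5920*I*sqrt(11) - 91 = -91 + 5920*I*sqrt(11)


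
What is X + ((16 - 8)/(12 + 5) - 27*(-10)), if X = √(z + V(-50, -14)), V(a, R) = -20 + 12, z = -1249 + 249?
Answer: 4598/17 + 12*I*√7 ≈ 270.47 + 31.749*I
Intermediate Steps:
z = -1000
V(a, R) = -8
X = 12*I*√7 (X = √(-1000 - 8) = √(-1008) = 12*I*√7 ≈ 31.749*I)
X + ((16 - 8)/(12 + 5) - 27*(-10)) = 12*I*√7 + ((16 - 8)/(12 + 5) - 27*(-10)) = 12*I*√7 + (8/17 + 270) = 12*I*√7 + 4598/17 = 4598/17 + 12*I*√7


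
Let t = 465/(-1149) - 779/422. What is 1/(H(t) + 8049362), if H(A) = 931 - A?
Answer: 161626/1301137020185 ≈ 1.2422e-7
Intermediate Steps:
t = -363767/161626 (t = 465*(-1/1149) - 779*1/422 = -155/383 - 779/422 = -363767/161626 ≈ -2.2507)
1/(H(t) + 8049362) = 1/((931 - 1*(-363767/161626)) + 8049362) = 1/((931 + 363767/161626) + 8049362) = 1/(150837573/161626 + 8049362) = 1/(1301137020185/161626) = 161626/1301137020185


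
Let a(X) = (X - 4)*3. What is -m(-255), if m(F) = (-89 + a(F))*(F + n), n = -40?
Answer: -255470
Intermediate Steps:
a(X) = -12 + 3*X (a(X) = (-4 + X)*3 = -12 + 3*X)
m(F) = (-101 + 3*F)*(-40 + F) (m(F) = (-89 + (-12 + 3*F))*(F - 40) = (-101 + 3*F)*(-40 + F))
-m(-255) = -(4040 - 221*(-255) + 3*(-255)²) = -(4040 + 56355 + 3*65025) = -(4040 + 56355 + 195075) = -1*255470 = -255470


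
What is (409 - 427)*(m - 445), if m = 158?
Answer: 5166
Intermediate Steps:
(409 - 427)*(m - 445) = (409 - 427)*(158 - 445) = -18*(-287) = 5166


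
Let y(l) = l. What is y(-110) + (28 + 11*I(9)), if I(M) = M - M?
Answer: -82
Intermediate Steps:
I(M) = 0
y(-110) + (28 + 11*I(9)) = -110 + (28 + 11*0) = -110 + (28 + 0) = -110 + 28 = -82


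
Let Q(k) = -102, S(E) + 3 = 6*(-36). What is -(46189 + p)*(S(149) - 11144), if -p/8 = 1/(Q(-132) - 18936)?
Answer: 4996005378485/9519 ≈ 5.2485e+8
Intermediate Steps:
S(E) = -219 (S(E) = -3 + 6*(-36) = -3 - 216 = -219)
p = 4/9519 (p = -8/(-102 - 18936) = -8/(-19038) = -8*(-1/19038) = 4/9519 ≈ 0.00042021)
-(46189 + p)*(S(149) - 11144) = -(46189 + 4/9519)*(-219 - 11144) = -439673095*(-11363)/9519 = -1*(-4996005378485/9519) = 4996005378485/9519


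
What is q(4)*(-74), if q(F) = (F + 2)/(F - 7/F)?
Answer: -592/3 ≈ -197.33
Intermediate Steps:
q(F) = (2 + F)/(F - 7/F)
q(4)*(-74) = (4*(2 + 4)/(-7 + 4**2))*(-74) = (4*6/(-7 + 16))*(-74) = (4*6/9)*(-74) = (4*(1/9)*6)*(-74) = (8/3)*(-74) = -592/3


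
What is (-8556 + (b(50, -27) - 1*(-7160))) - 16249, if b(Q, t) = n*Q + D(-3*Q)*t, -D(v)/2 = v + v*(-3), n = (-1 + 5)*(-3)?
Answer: -2045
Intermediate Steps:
n = -12 (n = 4*(-3) = -12)
D(v) = 4*v (D(v) = -2*(v + v*(-3)) = -2*(v - 3*v) = -(-4)*v = 4*v)
b(Q, t) = -12*Q - 12*Q*t (b(Q, t) = -12*Q + (4*(-3*Q))*t = -12*Q + (-12*Q)*t = -12*Q - 12*Q*t)
(-8556 + (b(50, -27) - 1*(-7160))) - 16249 = (-8556 + (12*50*(-1 - 1*(-27)) - 1*(-7160))) - 16249 = (-8556 + (12*50*(-1 + 27) + 7160)) - 16249 = (-8556 + (12*50*26 + 7160)) - 16249 = (-8556 + (15600 + 7160)) - 16249 = (-8556 + 22760) - 16249 = 14204 - 16249 = -2045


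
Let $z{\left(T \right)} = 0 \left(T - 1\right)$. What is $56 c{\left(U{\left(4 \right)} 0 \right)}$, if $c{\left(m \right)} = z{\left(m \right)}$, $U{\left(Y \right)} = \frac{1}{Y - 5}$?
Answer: $0$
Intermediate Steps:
$U{\left(Y \right)} = \frac{1}{-5 + Y}$
$z{\left(T \right)} = 0$ ($z{\left(T \right)} = 0 \left(-1 + T\right) = 0$)
$c{\left(m \right)} = 0$
$56 c{\left(U{\left(4 \right)} 0 \right)} = 56 \cdot 0 = 0$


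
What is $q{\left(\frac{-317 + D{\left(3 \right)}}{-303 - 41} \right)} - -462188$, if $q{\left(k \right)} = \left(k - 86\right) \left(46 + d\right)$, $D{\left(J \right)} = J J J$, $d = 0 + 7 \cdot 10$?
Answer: $\frac{19449321}{43} \approx 4.5231 \cdot 10^{5}$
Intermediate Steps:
$d = 70$ ($d = 0 + 70 = 70$)
$D{\left(J \right)} = J^{3}$ ($D{\left(J \right)} = J^{2} J = J^{3}$)
$q{\left(k \right)} = -9976 + 116 k$ ($q{\left(k \right)} = \left(k - 86\right) \left(46 + 70\right) = \left(-86 + k\right) 116 = -9976 + 116 k$)
$q{\left(\frac{-317 + D{\left(3 \right)}}{-303 - 41} \right)} - -462188 = \left(-9976 + 116 \frac{-317 + 3^{3}}{-303 - 41}\right) - -462188 = \left(-9976 + 116 \frac{-317 + 27}{-344}\right) + 462188 = \left(-9976 + 116 \left(\left(-290\right) \left(- \frac{1}{344}\right)\right)\right) + 462188 = \left(-9976 + 116 \cdot \frac{145}{172}\right) + 462188 = \left(-9976 + \frac{4205}{43}\right) + 462188 = - \frac{424763}{43} + 462188 = \frac{19449321}{43}$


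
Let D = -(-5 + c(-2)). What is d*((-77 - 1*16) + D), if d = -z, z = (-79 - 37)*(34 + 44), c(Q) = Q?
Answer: -778128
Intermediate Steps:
z = -9048 (z = -116*78 = -9048)
D = 7 (D = -(-5 - 2) = -1*(-7) = 7)
d = 9048 (d = -1*(-9048) = 9048)
d*((-77 - 1*16) + D) = 9048*((-77 - 1*16) + 7) = 9048*((-77 - 16) + 7) = 9048*(-93 + 7) = 9048*(-86) = -778128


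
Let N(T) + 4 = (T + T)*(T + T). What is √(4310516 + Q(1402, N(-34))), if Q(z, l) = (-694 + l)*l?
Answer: 2*√5612159 ≈ 4738.0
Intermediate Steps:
N(T) = -4 + 4*T² (N(T) = -4 + (T + T)*(T + T) = -4 + (2*T)*(2*T) = -4 + 4*T²)
Q(z, l) = l*(-694 + l)
√(4310516 + Q(1402, N(-34))) = √(4310516 + (-4 + 4*(-34)²)*(-694 + (-4 + 4*(-34)²))) = √(4310516 + (-4 + 4*1156)*(-694 + (-4 + 4*1156))) = √(4310516 + (-4 + 4624)*(-694 + (-4 + 4624))) = √(4310516 + 4620*(-694 + 4620)) = √(4310516 + 4620*3926) = √(4310516 + 18138120) = √22448636 = 2*√5612159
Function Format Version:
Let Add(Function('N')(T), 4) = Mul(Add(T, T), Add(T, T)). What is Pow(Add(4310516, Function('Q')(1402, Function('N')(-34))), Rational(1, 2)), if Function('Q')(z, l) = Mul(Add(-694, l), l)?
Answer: Mul(2, Pow(5612159, Rational(1, 2))) ≈ 4738.0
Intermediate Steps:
Function('N')(T) = Add(-4, Mul(4, Pow(T, 2))) (Function('N')(T) = Add(-4, Mul(Add(T, T), Add(T, T))) = Add(-4, Mul(Mul(2, T), Mul(2, T))) = Add(-4, Mul(4, Pow(T, 2))))
Function('Q')(z, l) = Mul(l, Add(-694, l))
Pow(Add(4310516, Function('Q')(1402, Function('N')(-34))), Rational(1, 2)) = Pow(Add(4310516, Mul(Add(-4, Mul(4, Pow(-34, 2))), Add(-694, Add(-4, Mul(4, Pow(-34, 2)))))), Rational(1, 2)) = Pow(Add(4310516, Mul(Add(-4, Mul(4, 1156)), Add(-694, Add(-4, Mul(4, 1156))))), Rational(1, 2)) = Pow(Add(4310516, Mul(Add(-4, 4624), Add(-694, Add(-4, 4624)))), Rational(1, 2)) = Pow(Add(4310516, Mul(4620, Add(-694, 4620))), Rational(1, 2)) = Pow(Add(4310516, Mul(4620, 3926)), Rational(1, 2)) = Pow(Add(4310516, 18138120), Rational(1, 2)) = Pow(22448636, Rational(1, 2)) = Mul(2, Pow(5612159, Rational(1, 2)))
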